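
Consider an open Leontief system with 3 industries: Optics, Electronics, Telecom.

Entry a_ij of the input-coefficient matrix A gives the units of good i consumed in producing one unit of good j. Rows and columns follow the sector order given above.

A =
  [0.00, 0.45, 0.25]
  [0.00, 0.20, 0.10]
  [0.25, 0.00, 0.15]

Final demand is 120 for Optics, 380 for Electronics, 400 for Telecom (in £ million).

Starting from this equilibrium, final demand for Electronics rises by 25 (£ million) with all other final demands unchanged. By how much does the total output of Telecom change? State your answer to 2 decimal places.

Δx_T = 4.55

I − A =
  [   1.00    -0.45    -0.25]
  [   0.00     0.80    -0.10]
  [  -0.25     0.00     0.85]
Cofactors of I−A, C_ij = (−1)^(i+j)·(minor ij) (rows/columns in the sector order above):
  C_11 = (0.80)(0.85) − (-0.10)(0.00) = 0.6800
  C_12 = −[(0.00)(0.85) − (-0.10)(-0.25)] = 0.0250
  C_13 = (0.00)(0.00) − (0.80)(-0.25) = 0.2000
  C_21 = −[(-0.45)(0.85) − (-0.25)(0.00)] = 0.3825
  C_22 = (1.00)(0.85) − (-0.25)(-0.25) = 0.7875
  C_23 = −[(1.00)(0.00) − (-0.45)(-0.25)] = 0.1125
  C_31 = (-0.45)(-0.10) − (-0.25)(0.80) = 0.2450
  C_32 = −[(1.00)(-0.10) − (-0.25)(0.00)] = 0.1000
  C_33 = (1.00)(0.80) − (-0.45)(0.00) = 0.8000
det(I−A) = Σ_j (I−A)_1j·C_1j = (1.00)(0.6800) + (-0.45)(0.0250) + (-0.25)(0.2000) = 0.61875
adj(I−A) = Cᵀ =
  [ 0.6800   0.3825   0.2450]
  [ 0.0250   0.7875   0.1000]
  [ 0.2000   0.1125   0.8000]
(I − A)⁻¹ = adj(I−A) / det(I−A) ≈
  [   1.0990     0.6182     0.3960]
  [   0.0404     1.2727     0.1616]
  [   0.3232     0.1818     1.2929]
Δx = (I − A)⁻¹ Δd with Δd having +25 in the Electronics component and 0 elsewhere.
So Δx_T = L_TE · (+25), where L_TE = adj(I−A)_TE / det(I−A) = 0.1125 / 0.61875.
Δx_T = 0.1125 × (+25) / 0.61875 = 2.8125 / 0.61875 ≈ 4.55.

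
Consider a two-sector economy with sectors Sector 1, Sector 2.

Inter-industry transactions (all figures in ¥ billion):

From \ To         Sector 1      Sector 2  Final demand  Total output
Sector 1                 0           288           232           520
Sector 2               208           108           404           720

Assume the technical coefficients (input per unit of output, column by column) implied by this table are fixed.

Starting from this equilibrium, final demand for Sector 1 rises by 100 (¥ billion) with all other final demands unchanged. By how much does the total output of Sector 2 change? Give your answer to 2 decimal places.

Δx_2 = 57.97

Technical coefficients a_ij = z_ij / X_j:
  a_11 = 0/520 = 0.00, a_21 = 208/520 = 0.40
  a_12 = 288/720 = 0.40, a_22 = 108/720 = 0.15
I − A =
  [   1.00    -0.40]
  [  -0.40     0.85]
det(I−A) = (1.00)(0.85) − (-0.40)(-0.40) = 0.6900
adj(I−A) = [[0.85, 0.40], [0.40, 1.00]]
(I − A)⁻¹ = adj(I−A) / det(I−A) ≈
  [   1.2319     0.5797]
  [   0.5797     1.4493]
Δx = (I − A)⁻¹ Δd with Δd having +100 in the Sector 1 component and 0 elsewhere.
So Δx_2 = L_21 · (+100), where L_21 = adj(I−A)_21 / det(I−A) = 0.40 / 0.6900.
Δx_2 = 0.40 × (+100) / 0.6900 = 40.00 / 0.6900 ≈ 57.97.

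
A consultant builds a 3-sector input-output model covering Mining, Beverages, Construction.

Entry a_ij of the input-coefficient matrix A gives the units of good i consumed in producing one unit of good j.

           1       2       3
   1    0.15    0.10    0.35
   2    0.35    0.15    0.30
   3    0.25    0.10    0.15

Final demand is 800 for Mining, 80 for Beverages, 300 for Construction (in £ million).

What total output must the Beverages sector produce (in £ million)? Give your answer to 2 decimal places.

x_2 = 994.19

I − A =
  [   0.85    -0.10    -0.35]
  [  -0.35     0.85    -0.30]
  [  -0.25    -0.10     0.85]
Cofactors of I−A, C_ij = (−1)^(i+j)·(minor ij) (rows/columns in the sector order above):
  C_11 = (0.85)(0.85) − (-0.30)(-0.10) = 0.6925
  C_12 = −[(-0.35)(0.85) − (-0.30)(-0.25)] = 0.3725
  C_13 = (-0.35)(-0.10) − (0.85)(-0.25) = 0.2475
  C_21 = −[(-0.10)(0.85) − (-0.35)(-0.10)] = 0.1200
  C_22 = (0.85)(0.85) − (-0.35)(-0.25) = 0.6350
  C_23 = −[(0.85)(-0.10) − (-0.10)(-0.25)] = 0.1100
  C_31 = (-0.10)(-0.30) − (-0.35)(0.85) = 0.3275
  C_32 = −[(0.85)(-0.30) − (-0.35)(-0.35)] = 0.3775
  C_33 = (0.85)(0.85) − (-0.10)(-0.35) = 0.6875
det(I−A) = Σ_j (I−A)_1j·C_1j = (0.85)(0.6925) + (-0.10)(0.3725) + (-0.35)(0.2475) = 0.46475
adj(I−A) = Cᵀ =
  [ 0.6925   0.1200   0.3275]
  [ 0.3725   0.6350   0.3775]
  [ 0.2475   0.1100   0.6875]
(I − A)⁻¹ = adj(I−A) / det(I−A) ≈
  [   1.4900     0.2582     0.7047]
  [   0.8015     1.3663     0.8123]
  [   0.5325     0.2367     1.4793]
x = (I − A)⁻¹ d = adj(I−A)·d / det(I−A), with det(I−A) = 0.46475:
  x_1 = (0.6925·800 + 0.1200·80 + 0.3275·300) / 0.46475 = 661.85 / 0.46475 ≈ 1424.10
  x_2 = (0.3725·800 + 0.6350·80 + 0.3775·300) / 0.46475 = 462.05 / 0.46475 ≈ 994.19
  x_3 = (0.2475·800 + 0.1100·80 + 0.6875·300) / 0.46475 = 413.05 / 0.46475 ≈ 888.76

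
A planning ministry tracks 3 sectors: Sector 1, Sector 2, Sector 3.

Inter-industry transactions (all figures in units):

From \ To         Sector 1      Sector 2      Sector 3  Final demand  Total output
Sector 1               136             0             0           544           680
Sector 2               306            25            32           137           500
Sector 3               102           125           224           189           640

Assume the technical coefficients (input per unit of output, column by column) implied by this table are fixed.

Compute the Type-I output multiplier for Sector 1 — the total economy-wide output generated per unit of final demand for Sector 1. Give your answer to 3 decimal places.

m_1 = 2.397

Technical coefficients a_ij = z_ij / X_j:
  a_11 = 136/680 = 0.20, a_21 = 306/680 = 0.45, a_31 = 102/680 = 0.15
  a_12 = 0/500 = 0.00, a_22 = 25/500 = 0.05, a_32 = 125/500 = 0.25
  a_13 = 0/640 = 0.00, a_23 = 32/640 = 0.05, a_33 = 224/640 = 0.35
I − A =
  [   0.80     0.00     0.00]
  [  -0.45     0.95    -0.05]
  [  -0.15    -0.25     0.65]
Cofactors of I−A, C_ij = (−1)^(i+j)·(minor ij) (rows/columns in the sector order above):
  C_11 = (0.95)(0.65) − (-0.05)(-0.25) = 0.6050
  C_12 = −[(-0.45)(0.65) − (-0.05)(-0.15)] = 0.3000
  C_13 = (-0.45)(-0.25) − (0.95)(-0.15) = 0.2550
  C_21 = −[(0.00)(0.65) − (0.00)(-0.25)] = 0.0000
  C_22 = (0.80)(0.65) − (0.00)(-0.15) = 0.5200
  C_23 = −[(0.80)(-0.25) − (0.00)(-0.15)] = 0.2000
  C_31 = (0.00)(-0.05) − (0.00)(0.95) = 0.0000
  C_32 = −[(0.80)(-0.05) − (0.00)(-0.45)] = 0.0400
  C_33 = (0.80)(0.95) − (0.00)(-0.45) = 0.7600
det(I−A) = Σ_j (I−A)_1j·C_1j = (0.80)(0.6050) + (0.00)(0.3000) + (0.00)(0.2550) = 0.4840
adj(I−A) = Cᵀ =
  [ 0.6050   0.0000   0.0000]
  [ 0.3000   0.5200   0.0400]
  [ 0.2550   0.2000   0.7600]
(I − A)⁻¹ = adj(I−A) / det(I−A) ≈
  [   1.2500     0.0000     0.0000]
  [   0.6198     1.0744     0.0826]
  [   0.5269     0.4132     1.5702]
The output multiplier for sector j is the column-j sum of the Leontief inverse (I − A)⁻¹ = adj(I−A) / det(I−A).
Column 1 of adj(I−A): (0.6050, 0.3000, 0.2550); det(I−A) = 0.4840.
m_1 = (0.6050 + 0.3000 + 0.2550) / 0.4840 = 1.16 / 0.4840 ≈ 2.397.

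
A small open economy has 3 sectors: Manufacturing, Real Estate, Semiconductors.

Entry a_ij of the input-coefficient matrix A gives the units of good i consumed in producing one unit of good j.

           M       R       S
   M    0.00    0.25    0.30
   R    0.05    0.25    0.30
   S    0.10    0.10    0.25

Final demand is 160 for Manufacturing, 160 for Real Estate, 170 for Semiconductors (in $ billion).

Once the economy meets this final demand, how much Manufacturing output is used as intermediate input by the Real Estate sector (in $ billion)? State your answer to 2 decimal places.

z_MR = 91.30

I − A =
  [   1.00    -0.25    -0.30]
  [  -0.05     0.75    -0.30]
  [  -0.10    -0.10     0.75]
Cofactors of I−A, C_ij = (−1)^(i+j)·(minor ij) (rows/columns in the sector order above):
  C_11 = (0.75)(0.75) − (-0.30)(-0.10) = 0.5325
  C_12 = −[(-0.05)(0.75) − (-0.30)(-0.10)] = 0.0675
  C_13 = (-0.05)(-0.10) − (0.75)(-0.10) = 0.0800
  C_21 = −[(-0.25)(0.75) − (-0.30)(-0.10)] = 0.2175
  C_22 = (1.00)(0.75) − (-0.30)(-0.10) = 0.7200
  C_23 = −[(1.00)(-0.10) − (-0.25)(-0.10)] = 0.1250
  C_31 = (-0.25)(-0.30) − (-0.30)(0.75) = 0.3000
  C_32 = −[(1.00)(-0.30) − (-0.30)(-0.05)] = 0.3150
  C_33 = (1.00)(0.75) − (-0.25)(-0.05) = 0.7375
det(I−A) = Σ_j (I−A)_1j·C_1j = (1.00)(0.5325) + (-0.25)(0.0675) + (-0.30)(0.0800) = 0.491625
adj(I−A) = Cᵀ =
  [ 0.5325   0.2175   0.3000]
  [ 0.0675   0.7200   0.3150]
  [ 0.0800   0.1250   0.7375]
(I − A)⁻¹ = adj(I−A) / det(I−A) ≈
  [   1.0831     0.4424     0.6102]
  [   0.1373     1.4645     0.6407]
  [   0.1627     0.2543     1.5001]
First solve x = (I − A)⁻¹ d = adj(I−A)·d / det(I−A); in particular x_R = (0.0675·160 + 0.7200·160 + 0.3150·170) / 0.491625 = 179.55 / 0.491625 ≈ 365.2174.
Intermediate flow from M to R: z_MR = a_MR · x_R = 0.25 × 179.55 / 0.491625 = 44.8875 / 0.491625 ≈ 91.30.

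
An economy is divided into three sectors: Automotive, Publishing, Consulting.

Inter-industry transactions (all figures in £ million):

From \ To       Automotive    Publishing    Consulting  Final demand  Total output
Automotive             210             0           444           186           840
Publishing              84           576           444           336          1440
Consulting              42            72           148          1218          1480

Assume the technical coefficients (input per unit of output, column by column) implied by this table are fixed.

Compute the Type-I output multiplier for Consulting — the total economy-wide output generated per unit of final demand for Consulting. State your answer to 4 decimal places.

m_3 = 2.3092

Technical coefficients a_ij = z_ij / X_j:
  a_11 = 210/840 = 0.25, a_21 = 84/840 = 0.10, a_31 = 42/840 = 0.05
  a_12 = 0/1440 = 0.00, a_22 = 576/1440 = 0.40, a_32 = 72/1440 = 0.05
  a_13 = 444/1480 = 0.30, a_23 = 444/1480 = 0.30, a_33 = 148/1480 = 0.10
I − A =
  [   0.75     0.00    -0.30]
  [  -0.10     0.60    -0.30]
  [  -0.05    -0.05     0.90]
Cofactors of I−A, C_ij = (−1)^(i+j)·(minor ij) (rows/columns in the sector order above):
  C_11 = (0.60)(0.90) − (-0.30)(-0.05) = 0.5250
  C_12 = −[(-0.10)(0.90) − (-0.30)(-0.05)] = 0.1050
  C_13 = (-0.10)(-0.05) − (0.60)(-0.05) = 0.0350
  C_21 = −[(0.00)(0.90) − (-0.30)(-0.05)] = 0.0150
  C_22 = (0.75)(0.90) − (-0.30)(-0.05) = 0.6600
  C_23 = −[(0.75)(-0.05) − (0.00)(-0.05)] = 0.0375
  C_31 = (0.00)(-0.30) − (-0.30)(0.60) = 0.1800
  C_32 = −[(0.75)(-0.30) − (-0.30)(-0.10)] = 0.2550
  C_33 = (0.75)(0.60) − (0.00)(-0.10) = 0.4500
det(I−A) = Σ_j (I−A)_1j·C_1j = (0.75)(0.5250) + (0.00)(0.1050) + (-0.30)(0.0350) = 0.38325
adj(I−A) = Cᵀ =
  [ 0.5250   0.0150   0.1800]
  [ 0.1050   0.6600   0.2550]
  [ 0.0350   0.0375   0.4500]
(I − A)⁻¹ = adj(I−A) / det(I−A) ≈
  [   1.36986     0.03914     0.46967]
  [   0.27397     1.72211     0.66536]
  [   0.09132     0.09785     1.17417]
The output multiplier for sector j is the column-j sum of the Leontief inverse (I − A)⁻¹ = adj(I−A) / det(I−A).
Column 3 of adj(I−A): (0.1800, 0.2550, 0.4500); det(I−A) = 0.38325.
m_3 = (0.1800 + 0.2550 + 0.4500) / 0.38325 = 0.885 / 0.38325 ≈ 2.3092.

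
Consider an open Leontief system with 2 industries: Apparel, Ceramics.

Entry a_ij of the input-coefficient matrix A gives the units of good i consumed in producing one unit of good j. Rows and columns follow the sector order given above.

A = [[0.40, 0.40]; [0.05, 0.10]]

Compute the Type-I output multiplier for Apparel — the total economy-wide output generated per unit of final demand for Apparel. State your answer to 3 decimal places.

I − A =
  [   0.60    -0.40]
  [  -0.05     0.90]
det(I−A) = (0.60)(0.90) − (-0.40)(-0.05) = 0.5200
adj(I−A) = [[0.90, 0.40], [0.05, 0.60]]
(I − A)⁻¹ = adj(I−A) / det(I−A) ≈
  [   1.7308     0.7692]
  [   0.0962     1.1538]
The output multiplier for sector j is the column-j sum of the Leontief inverse (I − A)⁻¹ = adj(I−A) / det(I−A).
Column 1 of adj(I−A): (0.90, 0.05); det(I−A) = 0.5200.
m_1 = (0.90 + 0.05) / 0.5200 = 0.95 / 0.5200 ≈ 1.827.

m_1 = 1.827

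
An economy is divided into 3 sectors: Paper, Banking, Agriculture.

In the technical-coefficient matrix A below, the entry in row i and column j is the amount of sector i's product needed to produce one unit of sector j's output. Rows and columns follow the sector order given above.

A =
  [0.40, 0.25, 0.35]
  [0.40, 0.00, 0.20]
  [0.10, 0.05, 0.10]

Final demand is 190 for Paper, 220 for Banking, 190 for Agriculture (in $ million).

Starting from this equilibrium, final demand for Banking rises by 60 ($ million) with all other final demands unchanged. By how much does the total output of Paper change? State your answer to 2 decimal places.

Δx_P = 36.65

I − A =
  [   0.60    -0.25    -0.35]
  [  -0.40     1.00    -0.20]
  [  -0.10    -0.05     0.90]
Cofactors of I−A, C_ij = (−1)^(i+j)·(minor ij) (rows/columns in the sector order above):
  C_11 = (1.00)(0.90) − (-0.20)(-0.05) = 0.8900
  C_12 = −[(-0.40)(0.90) − (-0.20)(-0.10)] = 0.3800
  C_13 = (-0.40)(-0.05) − (1.00)(-0.10) = 0.1200
  C_21 = −[(-0.25)(0.90) − (-0.35)(-0.05)] = 0.2425
  C_22 = (0.60)(0.90) − (-0.35)(-0.10) = 0.5050
  C_23 = −[(0.60)(-0.05) − (-0.25)(-0.10)] = 0.0550
  C_31 = (-0.25)(-0.20) − (-0.35)(1.00) = 0.4000
  C_32 = −[(0.60)(-0.20) − (-0.35)(-0.40)] = 0.2600
  C_33 = (0.60)(1.00) − (-0.25)(-0.40) = 0.5000
det(I−A) = Σ_j (I−A)_1j·C_1j = (0.60)(0.8900) + (-0.25)(0.3800) + (-0.35)(0.1200) = 0.3970
adj(I−A) = Cᵀ =
  [ 0.8900   0.2425   0.4000]
  [ 0.3800   0.5050   0.2600]
  [ 0.1200   0.0550   0.5000]
(I − A)⁻¹ = adj(I−A) / det(I−A) ≈
  [   2.2418     0.6108     1.0076]
  [   0.9572     1.2720     0.6549]
  [   0.3023     0.1385     1.2594]
Δx = (I − A)⁻¹ Δd with Δd having +60 in the Banking component and 0 elsewhere.
So Δx_P = L_PB · (+60), where L_PB = adj(I−A)_PB / det(I−A) = 0.2425 / 0.3970.
Δx_P = 0.2425 × (+60) / 0.3970 = 14.55 / 0.3970 ≈ 36.65.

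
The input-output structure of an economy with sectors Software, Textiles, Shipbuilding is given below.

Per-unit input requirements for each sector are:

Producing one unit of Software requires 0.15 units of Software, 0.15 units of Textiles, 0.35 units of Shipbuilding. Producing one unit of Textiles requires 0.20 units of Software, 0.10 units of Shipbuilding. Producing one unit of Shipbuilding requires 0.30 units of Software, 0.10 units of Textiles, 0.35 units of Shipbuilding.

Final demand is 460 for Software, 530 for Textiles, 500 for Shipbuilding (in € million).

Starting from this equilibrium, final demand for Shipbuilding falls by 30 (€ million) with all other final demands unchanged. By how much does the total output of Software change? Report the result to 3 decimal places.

Δx_1 = -23.529

I − A =
  [   0.85    -0.20    -0.30]
  [  -0.15     1.00    -0.10]
  [  -0.35    -0.10     0.65]
Cofactors of I−A, C_ij = (−1)^(i+j)·(minor ij) (rows/columns in the sector order above):
  C_11 = (1.00)(0.65) − (-0.10)(-0.10) = 0.6400
  C_12 = −[(-0.15)(0.65) − (-0.10)(-0.35)] = 0.1325
  C_13 = (-0.15)(-0.10) − (1.00)(-0.35) = 0.3650
  C_21 = −[(-0.20)(0.65) − (-0.30)(-0.10)] = 0.1600
  C_22 = (0.85)(0.65) − (-0.30)(-0.35) = 0.4475
  C_23 = −[(0.85)(-0.10) − (-0.20)(-0.35)] = 0.1550
  C_31 = (-0.20)(-0.10) − (-0.30)(1.00) = 0.3200
  C_32 = −[(0.85)(-0.10) − (-0.30)(-0.15)] = 0.1300
  C_33 = (0.85)(1.00) − (-0.20)(-0.15) = 0.8200
det(I−A) = Σ_j (I−A)_1j·C_1j = (0.85)(0.6400) + (-0.20)(0.1325) + (-0.30)(0.3650) = 0.4080
adj(I−A) = Cᵀ =
  [ 0.6400   0.1600   0.3200]
  [ 0.1325   0.4475   0.1300]
  [ 0.3650   0.1550   0.8200]
(I − A)⁻¹ = adj(I−A) / det(I−A) ≈
  [   1.5686     0.3922     0.7843]
  [   0.3248     1.0968     0.3186]
  [   0.8946     0.3799     2.0098]
Δx = (I − A)⁻¹ Δd with Δd having -30 in the Shipbuilding component and 0 elsewhere.
So Δx_1 = L_13 · (-30), where L_13 = adj(I−A)_13 / det(I−A) = 0.3200 / 0.4080.
Δx_1 = 0.3200 × (-30) / 0.4080 = -9.60 / 0.4080 ≈ -23.529.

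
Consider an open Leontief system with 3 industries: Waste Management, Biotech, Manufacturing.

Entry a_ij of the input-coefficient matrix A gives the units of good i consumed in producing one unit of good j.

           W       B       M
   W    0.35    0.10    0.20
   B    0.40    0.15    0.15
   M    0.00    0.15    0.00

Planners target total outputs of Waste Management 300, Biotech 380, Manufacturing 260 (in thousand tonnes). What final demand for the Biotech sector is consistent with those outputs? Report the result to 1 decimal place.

I − A =
  [   0.65    -0.10    -0.20]
  [  -0.40     0.85    -0.15]
  [   0.00    -0.15     1.00]
d = (I − A) x:
  d_W = (+0.65)·300 + (-0.10)·380 + (-0.20)·260 = 105.0
  d_B = (-0.40)·300 + (+0.85)·380 + (-0.15)·260 = 164.0
  d_M = (+0.00)·300 + (-0.15)·380 + (+1.00)·260 = 203.0

d_B = 164.0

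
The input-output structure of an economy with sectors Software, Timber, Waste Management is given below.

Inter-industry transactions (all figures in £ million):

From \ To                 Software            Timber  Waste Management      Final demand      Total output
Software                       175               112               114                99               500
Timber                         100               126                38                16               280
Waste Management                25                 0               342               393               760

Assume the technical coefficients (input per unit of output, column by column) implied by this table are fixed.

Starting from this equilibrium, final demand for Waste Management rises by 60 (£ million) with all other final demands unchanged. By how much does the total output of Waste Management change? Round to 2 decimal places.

Technical coefficients a_ij = z_ij / X_j:
  a_SS = 175/500 = 0.35, a_TS = 100/500 = 0.20, a_WS = 25/500 = 0.05
  a_ST = 112/280 = 0.40, a_TT = 126/280 = 0.45, a_WT = 0/280 = 0.00
  a_SW = 114/760 = 0.15, a_TW = 38/760 = 0.05, a_WW = 342/760 = 0.45
I − A =
  [   0.65    -0.40    -0.15]
  [  -0.20     0.55    -0.05]
  [  -0.05     0.00     0.55]
Cofactors of I−A, C_ij = (−1)^(i+j)·(minor ij) (rows/columns in the sector order above):
  C_11 = (0.55)(0.55) − (-0.05)(0.00) = 0.3025
  C_12 = −[(-0.20)(0.55) − (-0.05)(-0.05)] = 0.1125
  C_13 = (-0.20)(0.00) − (0.55)(-0.05) = 0.0275
  C_21 = −[(-0.40)(0.55) − (-0.15)(0.00)] = 0.2200
  C_22 = (0.65)(0.55) − (-0.15)(-0.05) = 0.3500
  C_23 = −[(0.65)(0.00) − (-0.40)(-0.05)] = 0.0200
  C_31 = (-0.40)(-0.05) − (-0.15)(0.55) = 0.1025
  C_32 = −[(0.65)(-0.05) − (-0.15)(-0.20)] = 0.0625
  C_33 = (0.65)(0.55) − (-0.40)(-0.20) = 0.2775
det(I−A) = Σ_j (I−A)_1j·C_1j = (0.65)(0.3025) + (-0.40)(0.1125) + (-0.15)(0.0275) = 0.1475
adj(I−A) = Cᵀ =
  [ 0.3025   0.2200   0.1025]
  [ 0.1125   0.3500   0.0625]
  [ 0.0275   0.0200   0.2775]
(I − A)⁻¹ = adj(I−A) / det(I−A) ≈
  [   2.0508     1.4915     0.6949]
  [   0.7627     2.3729     0.4237]
  [   0.1864     0.1356     1.8814]
Δx = (I − A)⁻¹ Δd with Δd having +60 in the Waste Management component and 0 elsewhere.
So Δx_W = L_WW · (+60), where L_WW = adj(I−A)_WW / det(I−A) = 0.2775 / 0.1475.
Δx_W = 0.2775 × (+60) / 0.1475 = 16.65 / 0.1475 ≈ 112.88.

Δx_W = 112.88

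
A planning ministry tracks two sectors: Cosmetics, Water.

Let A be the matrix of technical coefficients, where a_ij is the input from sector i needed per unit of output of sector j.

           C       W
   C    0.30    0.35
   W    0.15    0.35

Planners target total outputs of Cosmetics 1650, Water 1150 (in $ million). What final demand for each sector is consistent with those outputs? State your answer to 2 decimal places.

I − A =
  [   0.70    -0.35]
  [  -0.15     0.65]
d = (I − A) x:
  d_C = (+0.70)·1650 + (-0.35)·1150 = 752.50
  d_W = (-0.15)·1650 + (+0.65)·1150 = 500.00

d_C = 752.50, d_W = 500.00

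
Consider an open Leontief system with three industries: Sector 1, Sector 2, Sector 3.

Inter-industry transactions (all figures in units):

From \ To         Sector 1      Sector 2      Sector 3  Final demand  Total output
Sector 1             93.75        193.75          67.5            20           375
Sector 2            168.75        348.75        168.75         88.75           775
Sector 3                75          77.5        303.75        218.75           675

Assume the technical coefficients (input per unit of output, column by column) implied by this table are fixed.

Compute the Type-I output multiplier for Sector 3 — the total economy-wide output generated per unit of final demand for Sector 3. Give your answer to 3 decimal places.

m_3 = 5.497

Technical coefficients a_ij = z_ij / X_j:
  a_11 = 93.75/375 = 0.25, a_21 = 168.75/375 = 0.45, a_31 = 75/375 = 0.20
  a_12 = 193.75/775 = 0.25, a_22 = 348.75/775 = 0.45, a_32 = 77.5/775 = 0.10
  a_13 = 67.5/675 = 0.10, a_23 = 168.75/675 = 0.25, a_33 = 303.75/675 = 0.45
I − A =
  [   0.75    -0.25    -0.10]
  [  -0.45     0.55    -0.25]
  [  -0.20    -0.10     0.55]
Cofactors of I−A, C_ij = (−1)^(i+j)·(minor ij) (rows/columns in the sector order above):
  C_11 = (0.55)(0.55) − (-0.25)(-0.10) = 0.2775
  C_12 = −[(-0.45)(0.55) − (-0.25)(-0.20)] = 0.2975
  C_13 = (-0.45)(-0.10) − (0.55)(-0.20) = 0.1550
  C_21 = −[(-0.25)(0.55) − (-0.10)(-0.10)] = 0.1475
  C_22 = (0.75)(0.55) − (-0.10)(-0.20) = 0.3925
  C_23 = −[(0.75)(-0.10) − (-0.25)(-0.20)] = 0.1250
  C_31 = (-0.25)(-0.25) − (-0.10)(0.55) = 0.1175
  C_32 = −[(0.75)(-0.25) − (-0.10)(-0.45)] = 0.2325
  C_33 = (0.75)(0.55) − (-0.25)(-0.45) = 0.3000
det(I−A) = Σ_j (I−A)_1j·C_1j = (0.75)(0.2775) + (-0.25)(0.2975) + (-0.10)(0.1550) = 0.11825
adj(I−A) = Cᵀ =
  [ 0.2775   0.1475   0.1175]
  [ 0.2975   0.3925   0.2325]
  [ 0.1550   0.1250   0.3000]
(I − A)⁻¹ = adj(I−A) / det(I−A) ≈
  [   2.3467     1.2474     0.9937]
  [   2.5159     3.3192     1.9662]
  [   1.3108     1.0571     2.5370]
The output multiplier for sector j is the column-j sum of the Leontief inverse (I − A)⁻¹ = adj(I−A) / det(I−A).
Column 3 of adj(I−A): (0.1175, 0.2325, 0.3000); det(I−A) = 0.11825.
m_3 = (0.1175 + 0.2325 + 0.3000) / 0.11825 = 0.65 / 0.11825 ≈ 5.497.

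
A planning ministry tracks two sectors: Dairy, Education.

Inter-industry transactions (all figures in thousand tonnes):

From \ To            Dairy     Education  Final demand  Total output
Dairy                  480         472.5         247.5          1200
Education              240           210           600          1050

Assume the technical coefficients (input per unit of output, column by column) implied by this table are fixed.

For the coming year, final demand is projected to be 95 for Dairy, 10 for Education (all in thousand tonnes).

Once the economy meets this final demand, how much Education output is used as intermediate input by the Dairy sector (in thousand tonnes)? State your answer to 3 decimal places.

z_ED = 41.282

Technical coefficients a_ij = z_ij / X_j:
  a_DD = 480/1200 = 0.40, a_ED = 240/1200 = 0.20
  a_DE = 472.5/1050 = 0.45, a_EE = 210/1050 = 0.20
I − A =
  [   0.60    -0.45]
  [  -0.20     0.80]
det(I−A) = (0.60)(0.80) − (-0.45)(-0.20) = 0.3900
adj(I−A) = [[0.80, 0.45], [0.20, 0.60]]
(I − A)⁻¹ = adj(I−A) / det(I−A) ≈
  [   2.0513     1.1538]
  [   0.5128     1.5385]
First solve x = (I − A)⁻¹ d = adj(I−A)·d / det(I−A); in particular x_D = (0.80·95 + 0.45·10) / 0.3900 = 80.50 / 0.3900 ≈ 206.41026.
Intermediate flow from E to D: z_ED = a_ED · x_D = 0.20 × 80.50 / 0.3900 = 16.10 / 0.3900 ≈ 41.282.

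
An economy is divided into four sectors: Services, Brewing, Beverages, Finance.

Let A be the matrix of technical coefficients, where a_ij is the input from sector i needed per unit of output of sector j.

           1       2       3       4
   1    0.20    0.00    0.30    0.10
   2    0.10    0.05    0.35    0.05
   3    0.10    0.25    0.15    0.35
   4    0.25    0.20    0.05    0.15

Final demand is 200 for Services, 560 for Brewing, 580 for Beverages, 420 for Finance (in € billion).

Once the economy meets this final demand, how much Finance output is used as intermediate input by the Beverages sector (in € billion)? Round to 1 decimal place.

I − A =
  [   0.80     0.00    -0.30    -0.10]
  [  -0.10     0.95    -0.35    -0.05]
  [  -0.10    -0.25     0.85    -0.35]
  [  -0.25    -0.20    -0.05     0.85]
Compute the cofactors C_ij = (−1)^(i+j)·(3×3 minor ij) of I−A; the adjugate is their transpose:
adj(I−A) = Cᵀ =
  [ 0.56175   0.10300   0.25100   0.17550]
  [ 0.14175   0.49050   0.26100   0.15300]
  [ 0.19425   0.22175   0.61225   0.28800]
  [ 0.21000   0.15875   0.17125   0.54000]
det(I−A) = Σ_j (I−A)_1j·C_1j = (0.80)(0.56175) + (0.00)(0.14175) + (-0.30)(0.19425) + (-0.10)(0.21000) = 0.370125
(I − A)⁻¹ = adj(I−A) / det(I−A) ≈
  [   1.5177     0.2783     0.6781     0.4742]
  [   0.3830     1.3252     0.7052     0.4134]
  [   0.5248     0.5991     1.6542     0.7781]
  [   0.5674     0.4289     0.4627     1.4590]
First solve x = (I − A)⁻¹ d = adj(I−A)·d / det(I−A); in particular x_3 = (0.19425·200 + 0.22175·560 + 0.61225·580 + 0.28800·420) / 0.370125 = 639.095 / 0.370125 ≈ 1726.700.
Intermediate flow from 4 to 3: z_43 = a_43 · x_3 = 0.05 × 639.095 / 0.370125 = 31.95475 / 0.370125 ≈ 86.3.

z_43 = 86.3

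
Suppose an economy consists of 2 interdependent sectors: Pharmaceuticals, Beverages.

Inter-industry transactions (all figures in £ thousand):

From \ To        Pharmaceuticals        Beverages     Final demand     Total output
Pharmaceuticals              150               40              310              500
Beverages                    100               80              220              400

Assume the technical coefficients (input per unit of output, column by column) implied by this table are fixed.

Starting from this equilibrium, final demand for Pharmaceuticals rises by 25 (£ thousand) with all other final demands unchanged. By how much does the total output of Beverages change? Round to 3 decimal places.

Technical coefficients a_ij = z_ij / X_j:
  a_11 = 150/500 = 0.30, a_21 = 100/500 = 0.20
  a_12 = 40/400 = 0.10, a_22 = 80/400 = 0.20
I − A =
  [   0.70    -0.10]
  [  -0.20     0.80]
det(I−A) = (0.70)(0.80) − (-0.10)(-0.20) = 0.5400
adj(I−A) = [[0.80, 0.10], [0.20, 0.70]]
(I − A)⁻¹ = adj(I−A) / det(I−A) ≈
  [   1.4815     0.1852]
  [   0.3704     1.2963]
Δx = (I − A)⁻¹ Δd with Δd having +25 in the Pharmaceuticals component and 0 elsewhere.
So Δx_2 = L_21 · (+25), where L_21 = adj(I−A)_21 / det(I−A) = 0.20 / 0.5400.
Δx_2 = 0.20 × (+25) / 0.5400 = 5.00 / 0.5400 ≈ 9.259.

Δx_2 = 9.259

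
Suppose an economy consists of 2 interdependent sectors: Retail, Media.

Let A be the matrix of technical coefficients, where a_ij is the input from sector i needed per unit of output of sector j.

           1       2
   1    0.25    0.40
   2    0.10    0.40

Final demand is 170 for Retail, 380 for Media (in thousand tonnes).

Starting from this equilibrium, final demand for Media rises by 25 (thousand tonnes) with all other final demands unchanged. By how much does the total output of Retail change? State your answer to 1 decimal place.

Δx_1 = 24.4

I − A =
  [   0.75    -0.40]
  [  -0.10     0.60]
det(I−A) = (0.75)(0.60) − (-0.40)(-0.10) = 0.4100
adj(I−A) = [[0.60, 0.40], [0.10, 0.75]]
(I − A)⁻¹ = adj(I−A) / det(I−A) ≈
  [   1.4634     0.9756]
  [   0.2439     1.8293]
Δx = (I − A)⁻¹ Δd with Δd having +25 in the Media component and 0 elsewhere.
So Δx_1 = L_12 · (+25), where L_12 = adj(I−A)_12 / det(I−A) = 0.40 / 0.4100.
Δx_1 = 0.40 × (+25) / 0.4100 = 10.00 / 0.4100 ≈ 24.4.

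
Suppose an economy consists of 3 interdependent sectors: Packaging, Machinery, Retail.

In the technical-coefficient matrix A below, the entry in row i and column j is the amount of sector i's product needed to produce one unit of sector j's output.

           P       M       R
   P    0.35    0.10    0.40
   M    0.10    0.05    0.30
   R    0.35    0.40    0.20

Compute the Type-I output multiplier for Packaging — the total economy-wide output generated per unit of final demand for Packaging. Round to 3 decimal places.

I − A =
  [   0.65    -0.10    -0.40]
  [  -0.10     0.95    -0.30]
  [  -0.35    -0.40     0.80]
Cofactors of I−A, C_ij = (−1)^(i+j)·(minor ij) (rows/columns in the sector order above):
  C_11 = (0.95)(0.80) − (-0.30)(-0.40) = 0.6400
  C_12 = −[(-0.10)(0.80) − (-0.30)(-0.35)] = 0.1850
  C_13 = (-0.10)(-0.40) − (0.95)(-0.35) = 0.3725
  C_21 = −[(-0.10)(0.80) − (-0.40)(-0.40)] = 0.2400
  C_22 = (0.65)(0.80) − (-0.40)(-0.35) = 0.3800
  C_23 = −[(0.65)(-0.40) − (-0.10)(-0.35)] = 0.2950
  C_31 = (-0.10)(-0.30) − (-0.40)(0.95) = 0.4100
  C_32 = −[(0.65)(-0.30) − (-0.40)(-0.10)] = 0.2350
  C_33 = (0.65)(0.95) − (-0.10)(-0.10) = 0.6075
det(I−A) = Σ_j (I−A)_1j·C_1j = (0.65)(0.6400) + (-0.10)(0.1850) + (-0.40)(0.3725) = 0.2485
adj(I−A) = Cᵀ =
  [ 0.6400   0.2400   0.4100]
  [ 0.1850   0.3800   0.2350]
  [ 0.3725   0.2950   0.6075]
(I − A)⁻¹ = adj(I−A) / det(I−A) ≈
  [   2.5755     0.9658     1.6499]
  [   0.7445     1.5292     0.9457]
  [   1.4990     1.1871     2.4447]
The output multiplier for sector j is the column-j sum of the Leontief inverse (I − A)⁻¹ = adj(I−A) / det(I−A).
Column P of adj(I−A): (0.6400, 0.1850, 0.3725); det(I−A) = 0.2485.
m_P = (0.6400 + 0.1850 + 0.3725) / 0.2485 = 1.1975 / 0.2485 ≈ 4.819.

m_P = 4.819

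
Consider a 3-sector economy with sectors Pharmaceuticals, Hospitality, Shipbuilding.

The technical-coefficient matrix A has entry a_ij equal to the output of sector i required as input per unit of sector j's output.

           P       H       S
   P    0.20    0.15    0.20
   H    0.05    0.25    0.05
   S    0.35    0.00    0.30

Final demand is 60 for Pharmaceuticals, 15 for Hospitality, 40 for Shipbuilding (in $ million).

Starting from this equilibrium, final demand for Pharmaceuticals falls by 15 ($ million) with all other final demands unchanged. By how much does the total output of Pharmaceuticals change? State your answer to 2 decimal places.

I − A =
  [   0.80    -0.15    -0.20]
  [  -0.05     0.75    -0.05]
  [  -0.35     0.00     0.70]
Cofactors of I−A, C_ij = (−1)^(i+j)·(minor ij) (rows/columns in the sector order above):
  C_11 = (0.75)(0.70) − (-0.05)(0.00) = 0.5250
  C_12 = −[(-0.05)(0.70) − (-0.05)(-0.35)] = 0.0525
  C_13 = (-0.05)(0.00) − (0.75)(-0.35) = 0.2625
  C_21 = −[(-0.15)(0.70) − (-0.20)(0.00)] = 0.1050
  C_22 = (0.80)(0.70) − (-0.20)(-0.35) = 0.4900
  C_23 = −[(0.80)(0.00) − (-0.15)(-0.35)] = 0.0525
  C_31 = (-0.15)(-0.05) − (-0.20)(0.75) = 0.1575
  C_32 = −[(0.80)(-0.05) − (-0.20)(-0.05)] = 0.0500
  C_33 = (0.80)(0.75) − (-0.15)(-0.05) = 0.5925
det(I−A) = Σ_j (I−A)_1j·C_1j = (0.80)(0.5250) + (-0.15)(0.0525) + (-0.20)(0.2625) = 0.359625
adj(I−A) = Cᵀ =
  [ 0.5250   0.1050   0.1575]
  [ 0.0525   0.4900   0.0500]
  [ 0.2625   0.0525   0.5925]
(I − A)⁻¹ = adj(I−A) / det(I−A) ≈
  [   1.4599     0.2920     0.4380]
  [   0.1460     1.3625     0.1390]
  [   0.7299     0.1460     1.6475]
Δx = (I − A)⁻¹ Δd with Δd having -15 in the Pharmaceuticals component and 0 elsewhere.
So Δx_P = L_PP · (-15), where L_PP = adj(I−A)_PP / det(I−A) = 0.5250 / 0.359625.
Δx_P = 0.5250 × (-15) / 0.359625 = -7.875 / 0.359625 ≈ -21.90.

Δx_P = -21.90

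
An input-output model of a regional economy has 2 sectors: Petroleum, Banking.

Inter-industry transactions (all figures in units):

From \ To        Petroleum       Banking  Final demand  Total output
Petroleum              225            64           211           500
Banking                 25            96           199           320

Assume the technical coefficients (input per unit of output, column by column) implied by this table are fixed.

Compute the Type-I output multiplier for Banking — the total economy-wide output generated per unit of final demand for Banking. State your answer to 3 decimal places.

Technical coefficients a_ij = z_ij / X_j:
  a_PP = 225/500 = 0.45, a_BP = 25/500 = 0.05
  a_PB = 64/320 = 0.20, a_BB = 96/320 = 0.30
I − A =
  [   0.55    -0.20]
  [  -0.05     0.70]
det(I−A) = (0.55)(0.70) − (-0.20)(-0.05) = 0.3750
adj(I−A) = [[0.70, 0.20], [0.05, 0.55]]
(I − A)⁻¹ = adj(I−A) / det(I−A) ≈
  [   1.8667     0.5333]
  [   0.1333     1.4667]
The output multiplier for sector j is the column-j sum of the Leontief inverse (I − A)⁻¹ = adj(I−A) / det(I−A).
Column B of adj(I−A): (0.20, 0.55); det(I−A) = 0.3750.
m_B = (0.20 + 0.55) / 0.3750 = 0.75 / 0.3750 = 2.000.

m_B = 2.000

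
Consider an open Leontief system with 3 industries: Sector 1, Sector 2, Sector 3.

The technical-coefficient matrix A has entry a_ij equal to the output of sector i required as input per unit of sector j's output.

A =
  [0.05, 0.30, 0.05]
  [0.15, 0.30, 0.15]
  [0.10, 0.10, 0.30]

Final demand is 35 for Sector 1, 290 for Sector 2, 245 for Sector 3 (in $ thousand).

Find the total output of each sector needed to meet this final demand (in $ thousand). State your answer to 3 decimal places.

I − A =
  [   0.95    -0.30    -0.05]
  [  -0.15     0.70    -0.15]
  [  -0.10    -0.10     0.70]
Cofactors of I−A, C_ij = (−1)^(i+j)·(minor ij) (rows/columns in the sector order above):
  C_11 = (0.70)(0.70) − (-0.15)(-0.10) = 0.4750
  C_12 = −[(-0.15)(0.70) − (-0.15)(-0.10)] = 0.1200
  C_13 = (-0.15)(-0.10) − (0.70)(-0.10) = 0.0850
  C_21 = −[(-0.30)(0.70) − (-0.05)(-0.10)] = 0.2150
  C_22 = (0.95)(0.70) − (-0.05)(-0.10) = 0.6600
  C_23 = −[(0.95)(-0.10) − (-0.30)(-0.10)] = 0.1250
  C_31 = (-0.30)(-0.15) − (-0.05)(0.70) = 0.0800
  C_32 = −[(0.95)(-0.15) − (-0.05)(-0.15)] = 0.1500
  C_33 = (0.95)(0.70) − (-0.30)(-0.15) = 0.6200
det(I−A) = Σ_j (I−A)_1j·C_1j = (0.95)(0.4750) + (-0.30)(0.1200) + (-0.05)(0.0850) = 0.4110
adj(I−A) = Cᵀ =
  [ 0.4750   0.2150   0.0800]
  [ 0.1200   0.6600   0.1500]
  [ 0.0850   0.1250   0.6200]
(I − A)⁻¹ = adj(I−A) / det(I−A) ≈
  [   1.1557     0.5231     0.1946]
  [   0.2920     1.6058     0.3650]
  [   0.2068     0.3041     1.5085]
x = (I − A)⁻¹ d = adj(I−A)·d / det(I−A), with det(I−A) = 0.4110:
  x_1 = (0.4750·35 + 0.2150·290 + 0.0800·245) / 0.4110 = 98.575 / 0.4110 ≈ 239.842
  x_2 = (0.1200·35 + 0.6600·290 + 0.1500·245) / 0.4110 = 232.35 / 0.4110 ≈ 565.328
  x_3 = (0.0850·35 + 0.1250·290 + 0.6200·245) / 0.4110 = 191.125 / 0.4110 ≈ 465.024

x_1 = 239.842, x_2 = 565.328, x_3 = 465.024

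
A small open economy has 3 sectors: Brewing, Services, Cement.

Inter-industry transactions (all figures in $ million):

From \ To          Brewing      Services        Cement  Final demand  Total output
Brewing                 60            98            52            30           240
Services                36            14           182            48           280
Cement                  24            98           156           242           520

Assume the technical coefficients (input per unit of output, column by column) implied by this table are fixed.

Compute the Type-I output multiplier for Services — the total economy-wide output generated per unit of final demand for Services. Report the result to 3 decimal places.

m_2 = 3.184

Technical coefficients a_ij = z_ij / X_j:
  a_11 = 60/240 = 0.25, a_21 = 36/240 = 0.15, a_31 = 24/240 = 0.10
  a_12 = 98/280 = 0.35, a_22 = 14/280 = 0.05, a_32 = 98/280 = 0.35
  a_13 = 52/520 = 0.10, a_23 = 182/520 = 0.35, a_33 = 156/520 = 0.30
I − A =
  [   0.75    -0.35    -0.10]
  [  -0.15     0.95    -0.35]
  [  -0.10    -0.35     0.70]
Cofactors of I−A, C_ij = (−1)^(i+j)·(minor ij) (rows/columns in the sector order above):
  C_11 = (0.95)(0.70) − (-0.35)(-0.35) = 0.5425
  C_12 = −[(-0.15)(0.70) − (-0.35)(-0.10)] = 0.1400
  C_13 = (-0.15)(-0.35) − (0.95)(-0.10) = 0.1475
  C_21 = −[(-0.35)(0.70) − (-0.10)(-0.35)] = 0.2800
  C_22 = (0.75)(0.70) − (-0.10)(-0.10) = 0.5150
  C_23 = −[(0.75)(-0.35) − (-0.35)(-0.10)] = 0.2975
  C_31 = (-0.35)(-0.35) − (-0.10)(0.95) = 0.2175
  C_32 = −[(0.75)(-0.35) − (-0.10)(-0.15)] = 0.2775
  C_33 = (0.75)(0.95) − (-0.35)(-0.15) = 0.6600
det(I−A) = Σ_j (I−A)_1j·C_1j = (0.75)(0.5425) + (-0.35)(0.1400) + (-0.10)(0.1475) = 0.343125
adj(I−A) = Cᵀ =
  [ 0.5425   0.2800   0.2175]
  [ 0.1400   0.5150   0.2775]
  [ 0.1475   0.2975   0.6600]
(I − A)⁻¹ = adj(I−A) / det(I−A) ≈
  [   1.5811     0.8160     0.6339]
  [   0.4080     1.5009     0.8087]
  [   0.4299     0.8670     1.9235]
The output multiplier for sector j is the column-j sum of the Leontief inverse (I − A)⁻¹ = adj(I−A) / det(I−A).
Column 2 of adj(I−A): (0.2800, 0.5150, 0.2975); det(I−A) = 0.343125.
m_2 = (0.2800 + 0.5150 + 0.2975) / 0.343125 = 1.0925 / 0.343125 ≈ 3.184.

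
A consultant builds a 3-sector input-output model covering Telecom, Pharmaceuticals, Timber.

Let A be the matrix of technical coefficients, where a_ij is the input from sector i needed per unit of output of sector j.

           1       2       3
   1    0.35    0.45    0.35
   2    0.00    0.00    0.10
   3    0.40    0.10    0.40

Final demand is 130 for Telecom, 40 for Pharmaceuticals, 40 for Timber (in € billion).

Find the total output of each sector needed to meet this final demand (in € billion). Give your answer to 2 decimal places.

I − A =
  [   0.65    -0.45    -0.35]
  [   0.00     1.00    -0.10]
  [  -0.40    -0.10     0.60]
Cofactors of I−A, C_ij = (−1)^(i+j)·(minor ij) (rows/columns in the sector order above):
  C_11 = (1.00)(0.60) − (-0.10)(-0.10) = 0.5900
  C_12 = −[(0.00)(0.60) − (-0.10)(-0.40)] = 0.0400
  C_13 = (0.00)(-0.10) − (1.00)(-0.40) = 0.4000
  C_21 = −[(-0.45)(0.60) − (-0.35)(-0.10)] = 0.3050
  C_22 = (0.65)(0.60) − (-0.35)(-0.40) = 0.2500
  C_23 = −[(0.65)(-0.10) − (-0.45)(-0.40)] = 0.2450
  C_31 = (-0.45)(-0.10) − (-0.35)(1.00) = 0.3950
  C_32 = −[(0.65)(-0.10) − (-0.35)(0.00)] = 0.0650
  C_33 = (0.65)(1.00) − (-0.45)(0.00) = 0.6500
det(I−A) = Σ_j (I−A)_1j·C_1j = (0.65)(0.5900) + (-0.45)(0.0400) + (-0.35)(0.4000) = 0.2255
adj(I−A) = Cᵀ =
  [ 0.5900   0.3050   0.3950]
  [ 0.0400   0.2500   0.0650]
  [ 0.4000   0.2450   0.6500]
(I − A)⁻¹ = adj(I−A) / det(I−A) ≈
  [   2.6164     1.3525     1.7517]
  [   0.1774     1.1086     0.2882]
  [   1.7738     1.0865     2.8825]
x = (I − A)⁻¹ d = adj(I−A)·d / det(I−A), with det(I−A) = 0.2255:
  x_1 = (0.5900·130 + 0.3050·40 + 0.3950·40) / 0.2255 = 104.70 / 0.2255 ≈ 464.30
  x_2 = (0.0400·130 + 0.2500·40 + 0.0650·40) / 0.2255 = 17.80 / 0.2255 ≈ 78.94
  x_3 = (0.4000·130 + 0.2450·40 + 0.6500·40) / 0.2255 = 87.80 / 0.2255 ≈ 389.36

x_1 = 464.30, x_2 = 78.94, x_3 = 389.36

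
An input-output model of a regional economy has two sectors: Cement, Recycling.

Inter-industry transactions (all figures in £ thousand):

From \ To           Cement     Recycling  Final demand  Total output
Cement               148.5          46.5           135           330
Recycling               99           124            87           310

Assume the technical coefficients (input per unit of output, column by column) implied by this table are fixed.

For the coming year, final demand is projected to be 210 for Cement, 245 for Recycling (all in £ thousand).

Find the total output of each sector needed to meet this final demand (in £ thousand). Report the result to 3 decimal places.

x_1 = 571.053, x_2 = 693.860

Technical coefficients a_ij = z_ij / X_j:
  a_11 = 148.5/330 = 0.45, a_21 = 99/330 = 0.30
  a_12 = 46.5/310 = 0.15, a_22 = 124/310 = 0.40
I − A =
  [   0.55    -0.15]
  [  -0.30     0.60]
det(I−A) = (0.55)(0.60) − (-0.15)(-0.30) = 0.2850
adj(I−A) = [[0.60, 0.15], [0.30, 0.55]]
(I − A)⁻¹ = adj(I−A) / det(I−A) ≈
  [   2.1053     0.5263]
  [   1.0526     1.9298]
x = (I − A)⁻¹ d = adj(I−A)·d / det(I−A), with det(I−A) = 0.2850:
  x_1 = (0.60·210 + 0.15·245) / 0.2850 = 162.75 / 0.2850 ≈ 571.053
  x_2 = (0.30·210 + 0.55·245) / 0.2850 = 197.75 / 0.2850 ≈ 693.860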